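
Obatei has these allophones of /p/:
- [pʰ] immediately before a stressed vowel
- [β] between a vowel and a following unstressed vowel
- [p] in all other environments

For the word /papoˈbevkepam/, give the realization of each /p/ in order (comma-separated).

[p], [β], [β]

Occurrence 1 (position 1): no conditioning environment matches → elsewhere allophone [p].
Occurrence 2 (position 3): between a vowel and a following unstressed vowel → [β].
Occurrence 3 (position 10): between a vowel and a following unstressed vowel → [β].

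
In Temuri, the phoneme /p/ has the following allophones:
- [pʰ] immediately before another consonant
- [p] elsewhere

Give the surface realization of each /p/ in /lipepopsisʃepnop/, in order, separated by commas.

[p], [p], [pʰ], [pʰ], [p]

Occurrence 1 (position 3): no conditioning environment matches → elsewhere allophone [p].
Occurrence 2 (position 5): no conditioning environment matches → elsewhere allophone [p].
Occurrence 3 (position 7): immediately before another consonant → [pʰ].
Occurrence 4 (position 13): immediately before another consonant → [pʰ].
Occurrence 5 (position 16): no conditioning environment matches → elsewhere allophone [p].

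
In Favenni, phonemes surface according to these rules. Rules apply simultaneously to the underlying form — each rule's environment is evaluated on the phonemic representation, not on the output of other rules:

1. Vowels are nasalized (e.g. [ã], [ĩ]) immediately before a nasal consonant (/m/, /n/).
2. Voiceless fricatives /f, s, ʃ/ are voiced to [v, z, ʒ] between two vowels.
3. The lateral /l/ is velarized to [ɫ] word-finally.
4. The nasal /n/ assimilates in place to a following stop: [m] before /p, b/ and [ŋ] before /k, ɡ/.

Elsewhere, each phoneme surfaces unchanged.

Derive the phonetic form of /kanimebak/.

[kãnĩmebak]

/k/ (word-initial) is unaffected → [k].
/a/ (between /k/ and /n/): before a nasal consonant, so rule 1 applies → [ã].
/n/ (between /a/ and /i/) is in the target of rule 4 but the environment (before a labial or velar stop) is not met → [n].
Rule 1 applies to /i/ (between /n/ and /m/: before a nasal consonant) → [ĩ].
/m/ (between /i/ and /e/) is unaffected → [m].
/e/ — between /m/ and /b/; rule 1 does not apply here → [e].
/b/ stays [b].
/a/ (between /b/ and /k/) is in the target of rule 1 but the environment (before a nasal consonant) is not met → [a].
/k/ stays [k].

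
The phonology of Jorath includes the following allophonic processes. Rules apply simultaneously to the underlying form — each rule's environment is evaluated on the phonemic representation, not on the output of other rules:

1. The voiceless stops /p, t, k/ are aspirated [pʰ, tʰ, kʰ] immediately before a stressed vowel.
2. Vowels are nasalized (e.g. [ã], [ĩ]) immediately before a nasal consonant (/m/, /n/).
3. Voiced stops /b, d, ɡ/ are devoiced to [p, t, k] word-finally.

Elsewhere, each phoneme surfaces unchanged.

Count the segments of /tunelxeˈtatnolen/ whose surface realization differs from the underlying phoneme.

3

Segments that undergo a rule: /u/ → [ũ] (rule 2); /t/ → [tʰ] (rule 1); /e/ → [ẽ] (rule 2).
All other segments surface unchanged.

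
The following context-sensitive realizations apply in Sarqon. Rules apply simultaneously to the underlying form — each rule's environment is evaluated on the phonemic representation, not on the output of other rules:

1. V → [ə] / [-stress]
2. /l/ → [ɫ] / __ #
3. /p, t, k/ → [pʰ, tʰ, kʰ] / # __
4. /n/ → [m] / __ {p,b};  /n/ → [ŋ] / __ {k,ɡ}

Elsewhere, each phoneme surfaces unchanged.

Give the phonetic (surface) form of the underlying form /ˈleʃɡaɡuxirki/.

[ˈleʃɡəɡəxərkə]

/l/ (word-initial): rule 2 targets it, but not word-finally → unchanged [l].
/e/ (between /l/ and /ʃ/) fails the environment for rule 1, so it stays [e].
/ʃ/ (between /e/ and /ɡ/): no rule targets it → [ʃ].
/ɡ/ — not in any rule's target class → [ɡ].
/a/ meets the environment for rule 1 (in an unstressed syllable) → [ə].
/ɡ/ — not in any rule's target class → [ɡ].
/u/ — between /ɡ/ and /x/, in an unstressed syllable — surfaces as [ə] (rule 1).
/x/ — not in any rule's target class → [x].
Rule 1 applies to /i/ (between /x/ and /r/: in an unstressed syllable) → [ə].
/r/ (between /i/ and /k/) is unaffected → [r].
/k/ (between /r/ and /i/): rule 3 targets it, but not word-initially → unchanged [k].
/i/ — word-final, in an unstressed syllable — surfaces as [ə] (rule 1).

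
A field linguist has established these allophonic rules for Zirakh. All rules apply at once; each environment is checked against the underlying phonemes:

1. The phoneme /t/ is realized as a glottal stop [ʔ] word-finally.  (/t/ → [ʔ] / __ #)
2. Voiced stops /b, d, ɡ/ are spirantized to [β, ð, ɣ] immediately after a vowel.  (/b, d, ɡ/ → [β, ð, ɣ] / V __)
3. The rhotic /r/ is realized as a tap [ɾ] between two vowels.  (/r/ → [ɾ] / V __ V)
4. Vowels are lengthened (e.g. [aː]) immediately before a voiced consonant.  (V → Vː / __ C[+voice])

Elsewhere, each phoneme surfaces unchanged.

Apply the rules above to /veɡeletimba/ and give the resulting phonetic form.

[veːɣeːletiːmba]

/v/ stays [v].
/e/ (between /v/ and /ɡ/): before a voiced consonant, so rule 4 applies → [eː].
Rule 2 applies to /ɡ/ (between /e/ and /e/: immediately after a vowel) → [ɣ].
/e/ (between /ɡ/ and /l/) occurs before a voiced consonant → [eː] by rule 4.
/l/ stays [l].
/e/ (between /l/ and /t/) is in the target of rule 4 but the environment (before a voiced consonant) is not met → [e].
/t/ (between /e/ and /i/): rule 1 targets it, but not word-finally → unchanged [t].
/i/ meets the environment for rule 4 (before a voiced consonant) → [iː].
/m/ (between /i/ and /b/) is unaffected → [m].
/b/ (between /m/ and /a/): rule 2 targets it, but not immediately after a vowel → unchanged [b].
/a/ (word-final) fails the environment for rule 4, so it stays [a].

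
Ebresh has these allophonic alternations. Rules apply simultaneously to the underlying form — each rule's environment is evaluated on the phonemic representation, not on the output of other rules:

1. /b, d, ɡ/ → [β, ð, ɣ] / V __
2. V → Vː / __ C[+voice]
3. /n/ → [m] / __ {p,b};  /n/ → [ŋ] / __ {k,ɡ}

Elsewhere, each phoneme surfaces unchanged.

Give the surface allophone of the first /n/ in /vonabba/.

/n/ — between /o/ and /a/; rule 3 does not apply here → [n].

[n]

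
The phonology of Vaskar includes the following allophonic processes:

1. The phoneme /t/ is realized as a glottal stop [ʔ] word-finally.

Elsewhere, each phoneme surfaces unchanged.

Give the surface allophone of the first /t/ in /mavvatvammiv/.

[t]

/t/ (between /a/ and /v/): rule 1 targets it, but not word-finally → unchanged [t].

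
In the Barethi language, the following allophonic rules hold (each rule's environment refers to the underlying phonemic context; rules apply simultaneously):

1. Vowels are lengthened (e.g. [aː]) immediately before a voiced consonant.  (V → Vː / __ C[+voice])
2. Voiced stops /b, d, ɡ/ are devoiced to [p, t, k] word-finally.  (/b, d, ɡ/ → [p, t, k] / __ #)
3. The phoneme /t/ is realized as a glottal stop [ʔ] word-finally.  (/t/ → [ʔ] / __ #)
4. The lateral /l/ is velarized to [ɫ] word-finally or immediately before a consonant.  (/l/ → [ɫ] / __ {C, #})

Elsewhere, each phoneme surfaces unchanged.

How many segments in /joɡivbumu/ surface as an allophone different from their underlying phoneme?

Segments that undergo a rule: /o/ → [oː] (rule 1); /i/ → [iː] (rule 1); /u/ → [uː] (rule 1).
All other segments surface unchanged.

3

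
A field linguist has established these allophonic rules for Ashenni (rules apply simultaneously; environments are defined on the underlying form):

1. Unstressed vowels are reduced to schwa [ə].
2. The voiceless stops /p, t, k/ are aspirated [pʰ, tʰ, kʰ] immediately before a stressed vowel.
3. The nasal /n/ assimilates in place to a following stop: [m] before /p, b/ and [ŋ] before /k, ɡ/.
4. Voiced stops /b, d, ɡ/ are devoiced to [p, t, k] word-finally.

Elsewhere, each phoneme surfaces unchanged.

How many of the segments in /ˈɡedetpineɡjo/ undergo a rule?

Segments that undergo a rule: /e/ → [ə] (rule 1); /i/ → [ə] (rule 1); /e/ → [ə] (rule 1); /o/ → [ə] (rule 1).
All other segments surface unchanged.

4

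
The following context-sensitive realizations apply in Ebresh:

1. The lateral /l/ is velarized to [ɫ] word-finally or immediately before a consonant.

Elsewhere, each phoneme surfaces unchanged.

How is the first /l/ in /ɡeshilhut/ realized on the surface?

/l/ (between /i/ and /h/): word-finally or immediately before a consonant, so rule 1 applies → [ɫ].

[ɫ]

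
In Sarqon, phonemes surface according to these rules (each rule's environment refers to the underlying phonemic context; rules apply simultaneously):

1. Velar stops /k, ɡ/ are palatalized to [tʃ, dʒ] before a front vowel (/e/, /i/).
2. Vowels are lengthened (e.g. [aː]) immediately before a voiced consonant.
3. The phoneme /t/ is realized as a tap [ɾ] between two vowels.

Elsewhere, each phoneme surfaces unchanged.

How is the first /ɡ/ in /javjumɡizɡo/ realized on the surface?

[dʒ]

Rule 1 applies to /ɡ/ (between /m/ and /i/: before a front vowel) → [dʒ].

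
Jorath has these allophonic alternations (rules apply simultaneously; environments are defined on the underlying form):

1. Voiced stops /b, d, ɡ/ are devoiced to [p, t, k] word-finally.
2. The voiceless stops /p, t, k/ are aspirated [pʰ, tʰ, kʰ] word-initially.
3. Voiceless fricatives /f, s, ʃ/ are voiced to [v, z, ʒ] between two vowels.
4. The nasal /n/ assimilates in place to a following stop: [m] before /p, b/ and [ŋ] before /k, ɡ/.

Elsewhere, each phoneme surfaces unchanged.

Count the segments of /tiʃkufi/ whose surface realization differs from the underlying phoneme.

Segments that undergo a rule: /t/ → [tʰ] (rule 2); /f/ → [v] (rule 3).
All other segments surface unchanged.

2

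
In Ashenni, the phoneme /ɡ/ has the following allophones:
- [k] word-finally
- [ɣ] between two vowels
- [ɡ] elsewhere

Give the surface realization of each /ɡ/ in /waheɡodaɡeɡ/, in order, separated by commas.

[ɣ], [ɣ], [k]

Occurrence 1 (position 5): between two vowels → [ɣ].
Occurrence 2 (position 9): between two vowels → [ɣ].
Occurrence 3 (position 11): word-finally → [k].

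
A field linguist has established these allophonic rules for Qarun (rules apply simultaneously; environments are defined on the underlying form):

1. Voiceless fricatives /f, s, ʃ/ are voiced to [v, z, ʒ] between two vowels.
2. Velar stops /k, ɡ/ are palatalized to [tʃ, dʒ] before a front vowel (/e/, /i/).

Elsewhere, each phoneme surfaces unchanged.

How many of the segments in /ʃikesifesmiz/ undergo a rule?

3

Segments that undergo a rule: /k/ → [tʃ] (rule 2); /s/ → [z] (rule 1); /f/ → [v] (rule 1).
All other segments surface unchanged.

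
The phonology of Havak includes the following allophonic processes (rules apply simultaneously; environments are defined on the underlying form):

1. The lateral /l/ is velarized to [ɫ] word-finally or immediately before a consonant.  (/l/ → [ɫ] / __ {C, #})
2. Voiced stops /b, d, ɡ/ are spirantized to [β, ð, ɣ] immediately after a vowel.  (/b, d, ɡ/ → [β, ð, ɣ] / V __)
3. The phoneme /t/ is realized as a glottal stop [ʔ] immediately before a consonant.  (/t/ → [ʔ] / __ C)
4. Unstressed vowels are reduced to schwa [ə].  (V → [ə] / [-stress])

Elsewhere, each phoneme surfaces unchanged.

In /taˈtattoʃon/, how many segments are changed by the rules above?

4

Segments that undergo a rule: /a/ → [ə] (rule 4); /t/ → [ʔ] (rule 3); /o/ → [ə] (rule 4); /o/ → [ə] (rule 4).
All other segments surface unchanged.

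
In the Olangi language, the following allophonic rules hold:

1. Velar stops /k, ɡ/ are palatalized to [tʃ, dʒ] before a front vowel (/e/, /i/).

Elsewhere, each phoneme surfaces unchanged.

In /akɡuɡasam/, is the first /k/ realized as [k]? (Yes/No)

/k/ — between /a/ and /ɡ/; rule 1 does not apply here → [k].
The actual realization is [k], which matches [k].

Yes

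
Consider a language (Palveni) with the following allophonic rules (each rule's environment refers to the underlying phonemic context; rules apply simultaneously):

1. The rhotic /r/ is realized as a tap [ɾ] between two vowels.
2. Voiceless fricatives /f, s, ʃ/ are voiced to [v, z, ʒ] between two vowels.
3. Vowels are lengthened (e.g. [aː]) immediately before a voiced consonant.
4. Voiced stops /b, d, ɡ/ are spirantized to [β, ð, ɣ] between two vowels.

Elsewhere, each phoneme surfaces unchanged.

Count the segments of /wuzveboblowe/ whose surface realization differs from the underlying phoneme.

Segments that undergo a rule: /u/ → [uː] (rule 3); /e/ → [eː] (rule 3); /b/ → [β] (rule 4); /o/ → [oː] (rule 3); /o/ → [oː] (rule 3).
All other segments surface unchanged.

5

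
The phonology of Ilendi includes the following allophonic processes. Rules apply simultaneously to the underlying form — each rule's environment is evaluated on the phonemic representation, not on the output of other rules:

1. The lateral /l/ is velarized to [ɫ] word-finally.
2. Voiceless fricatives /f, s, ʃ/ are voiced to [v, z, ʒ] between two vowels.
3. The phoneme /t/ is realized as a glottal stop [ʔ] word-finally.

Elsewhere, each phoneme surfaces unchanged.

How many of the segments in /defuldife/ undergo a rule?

Segments that undergo a rule: /f/ → [v] (rule 2); /f/ → [v] (rule 2).
All other segments surface unchanged.

2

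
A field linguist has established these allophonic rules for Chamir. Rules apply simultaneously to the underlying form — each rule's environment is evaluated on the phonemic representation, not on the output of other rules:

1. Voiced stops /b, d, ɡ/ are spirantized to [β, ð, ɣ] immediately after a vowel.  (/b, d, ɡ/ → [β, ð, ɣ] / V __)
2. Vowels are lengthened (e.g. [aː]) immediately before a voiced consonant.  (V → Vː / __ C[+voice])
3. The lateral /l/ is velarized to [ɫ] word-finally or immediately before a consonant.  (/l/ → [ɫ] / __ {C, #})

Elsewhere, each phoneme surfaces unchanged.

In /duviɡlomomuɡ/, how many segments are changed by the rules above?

7

Segments that undergo a rule: /u/ → [uː] (rule 2); /i/ → [iː] (rule 2); /ɡ/ → [ɣ] (rule 1); /o/ → [oː] (rule 2); /o/ → [oː] (rule 2); /u/ → [uː] (rule 2); /ɡ/ → [ɣ] (rule 1).
All other segments surface unchanged.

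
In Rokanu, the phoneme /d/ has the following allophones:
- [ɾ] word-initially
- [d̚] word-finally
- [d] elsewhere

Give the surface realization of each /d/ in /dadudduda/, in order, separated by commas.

[ɾ], [d], [d], [d], [d]

Occurrence 1 (position 1): word-initially → [ɾ].
Occurrence 2 (position 3): no conditioning environment matches → elsewhere allophone [d].
Occurrence 3 (position 5): no conditioning environment matches → elsewhere allophone [d].
Occurrence 4 (position 6): no conditioning environment matches → elsewhere allophone [d].
Occurrence 5 (position 8): no conditioning environment matches → elsewhere allophone [d].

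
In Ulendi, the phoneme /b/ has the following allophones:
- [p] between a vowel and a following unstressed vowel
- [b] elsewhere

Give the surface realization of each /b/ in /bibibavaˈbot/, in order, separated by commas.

Occurrence 1 (position 1): no conditioning environment matches → elsewhere allophone [b].
Occurrence 2 (position 3): between a vowel and a following unstressed vowel → [p].
Occurrence 3 (position 5): between a vowel and a following unstressed vowel → [p].
Occurrence 4 (position 9): no conditioning environment matches → elsewhere allophone [b].

[b], [p], [p], [b]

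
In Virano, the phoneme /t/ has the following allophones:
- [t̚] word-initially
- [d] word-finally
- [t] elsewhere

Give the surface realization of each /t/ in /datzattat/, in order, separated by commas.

[t], [t], [t], [d]

Occurrence 1 (position 3): no conditioning environment matches → elsewhere allophone [t].
Occurrence 2 (position 6): no conditioning environment matches → elsewhere allophone [t].
Occurrence 3 (position 7): no conditioning environment matches → elsewhere allophone [t].
Occurrence 4 (position 9): word-finally → [d].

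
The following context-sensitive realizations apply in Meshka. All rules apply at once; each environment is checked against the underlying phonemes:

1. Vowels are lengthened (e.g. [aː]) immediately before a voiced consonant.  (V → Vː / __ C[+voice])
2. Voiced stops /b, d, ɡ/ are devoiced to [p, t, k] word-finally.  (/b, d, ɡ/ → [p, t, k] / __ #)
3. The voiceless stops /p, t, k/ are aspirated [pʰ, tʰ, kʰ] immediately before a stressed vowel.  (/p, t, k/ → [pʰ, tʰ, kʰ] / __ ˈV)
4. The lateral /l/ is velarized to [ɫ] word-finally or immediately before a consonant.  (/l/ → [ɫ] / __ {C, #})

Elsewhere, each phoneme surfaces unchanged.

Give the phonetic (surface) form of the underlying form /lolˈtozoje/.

/l/ — word-initial; rule 4 does not apply here → [l].
Rule 1 applies to /o/ (between /l/ and /l/: before a voiced consonant) → [oː].
Rule 4 applies to /l/ (between /o/ and /t/: word-finally or immediately before a consonant) → [ɫ].
Rule 3 applies to /t/ (between /l/ and /o/: immediately before a stressed vowel) → [tʰ].
/o/ — between /t/ and /z/, before a voiced consonant — surfaces as [oː] (rule 1).
/z/ stays [z].
/o/ — between /z/ and /j/, before a voiced consonant — surfaces as [oː] (rule 1).
/j/ (between /o/ and /e/): no rule targets it → [j].
/e/ (word-final): rule 1 targets it, but not before a voiced consonant → unchanged [e].

[loːɫˈtʰoːzoːje]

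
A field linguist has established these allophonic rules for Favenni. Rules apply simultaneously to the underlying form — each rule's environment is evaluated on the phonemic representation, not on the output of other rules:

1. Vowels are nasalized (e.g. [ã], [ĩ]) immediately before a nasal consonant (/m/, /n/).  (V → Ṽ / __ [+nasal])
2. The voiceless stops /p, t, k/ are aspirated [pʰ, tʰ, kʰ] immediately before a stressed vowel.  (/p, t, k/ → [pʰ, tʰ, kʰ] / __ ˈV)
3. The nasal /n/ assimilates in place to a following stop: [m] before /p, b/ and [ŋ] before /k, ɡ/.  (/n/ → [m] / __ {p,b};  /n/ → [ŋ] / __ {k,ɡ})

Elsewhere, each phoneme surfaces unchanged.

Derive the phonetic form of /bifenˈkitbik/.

[bifẽŋˈkʰitbik]

/i/ (between /b/ and /f/) fails the environment for rule 1, so it stays [i].
/e/ (between /f/ and /n/) occurs before a nasal consonant → [ẽ] by rule 1.
/n/ (between /e/ and /k/) occurs before a labial or velar stop → [ŋ] by rule 3.
/k/ — between /n/ and /i/, immediately before a stressed vowel — surfaces as [kʰ] (rule 2).
/i/ (between /k/ and /t/) fails the environment for rule 1, so it stays [i].
/t/ (between /i/ and /b/): rule 2 targets it, but not immediately before a stressed vowel → unchanged [t].
/i/ (between /b/ and /k/) fails the environment for rule 1, so it stays [i].
/k/ (word-final): rule 2 targets it, but not immediately before a stressed vowel → unchanged [k].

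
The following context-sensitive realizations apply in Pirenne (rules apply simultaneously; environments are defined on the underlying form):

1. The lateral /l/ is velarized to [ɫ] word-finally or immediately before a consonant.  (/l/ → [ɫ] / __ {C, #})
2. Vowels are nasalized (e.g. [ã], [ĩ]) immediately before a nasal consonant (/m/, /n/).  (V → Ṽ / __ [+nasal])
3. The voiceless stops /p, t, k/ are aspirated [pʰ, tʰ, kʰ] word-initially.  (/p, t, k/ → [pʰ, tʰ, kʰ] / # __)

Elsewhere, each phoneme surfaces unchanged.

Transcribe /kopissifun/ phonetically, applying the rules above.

/k/ meets the environment for rule 3 (word-initially) → [kʰ].
/o/ (between /k/ and /p/) fails the environment for rule 2, so it stays [o].
/p/ (between /o/ and /i/): rule 3 targets it, but not word-initially → unchanged [p].
/i/ (between /p/ and /s/): rule 2 targets it, but not before a nasal consonant → unchanged [i].
/s/ (between /i/ and /s/) is unaffected → [s].
/s/ (between /s/ and /i/) is unaffected → [s].
/i/ (between /s/ and /f/): rule 2 targets it, but not before a nasal consonant → unchanged [i].
/f/ stays [f].
/u/ (between /f/ and /n/): before a nasal consonant, so rule 2 applies → [ũ].
/n/ — not in any rule's target class → [n].

[kʰopissifũn]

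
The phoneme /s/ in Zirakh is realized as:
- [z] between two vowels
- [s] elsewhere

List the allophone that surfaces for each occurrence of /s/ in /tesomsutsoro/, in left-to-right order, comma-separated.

[z], [s], [s]

Occurrence 1 (position 3): between two vowels → [z].
Occurrence 2 (position 6): no conditioning environment matches → elsewhere allophone [s].
Occurrence 3 (position 9): no conditioning environment matches → elsewhere allophone [s].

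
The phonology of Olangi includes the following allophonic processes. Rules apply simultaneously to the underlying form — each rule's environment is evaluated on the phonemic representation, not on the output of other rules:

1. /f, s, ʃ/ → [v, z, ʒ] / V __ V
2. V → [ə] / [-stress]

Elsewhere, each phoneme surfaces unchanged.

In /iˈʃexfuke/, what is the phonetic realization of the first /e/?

/e/ (between /ʃ/ and /x/) fails the environment for rule 2, so it stays [e].

[e]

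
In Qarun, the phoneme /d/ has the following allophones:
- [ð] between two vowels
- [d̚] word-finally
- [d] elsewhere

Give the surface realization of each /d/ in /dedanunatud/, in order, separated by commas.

Occurrence 1 (position 1): no conditioning environment matches → elsewhere allophone [d].
Occurrence 2 (position 3): between two vowels → [ð].
Occurrence 3 (position 11): word-finally → [d̚].

[d], [ð], [d̚]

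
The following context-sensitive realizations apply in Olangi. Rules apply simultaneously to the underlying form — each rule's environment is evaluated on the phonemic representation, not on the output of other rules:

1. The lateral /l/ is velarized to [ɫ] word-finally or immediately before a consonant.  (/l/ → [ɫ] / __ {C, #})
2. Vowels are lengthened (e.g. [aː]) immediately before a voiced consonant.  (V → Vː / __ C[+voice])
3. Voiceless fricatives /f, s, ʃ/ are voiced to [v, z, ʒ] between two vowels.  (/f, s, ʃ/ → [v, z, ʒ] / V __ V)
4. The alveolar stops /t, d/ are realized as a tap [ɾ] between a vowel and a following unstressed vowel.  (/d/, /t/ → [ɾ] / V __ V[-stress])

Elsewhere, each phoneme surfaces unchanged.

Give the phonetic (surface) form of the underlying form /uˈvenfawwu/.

[uːˈveːnfaːwwu]

/u/ — word-initial, before a voiced consonant — surfaces as [uː] (rule 2).
/e/ (between /v/ and /n/): before a voiced consonant, so rule 2 applies → [eː].
/f/ (between /n/ and /a/) fails the environment for rule 3, so it stays [f].
/a/ (between /f/ and /w/) occurs before a voiced consonant → [aː] by rule 2.
/u/ (word-final) fails the environment for rule 2, so it stays [u].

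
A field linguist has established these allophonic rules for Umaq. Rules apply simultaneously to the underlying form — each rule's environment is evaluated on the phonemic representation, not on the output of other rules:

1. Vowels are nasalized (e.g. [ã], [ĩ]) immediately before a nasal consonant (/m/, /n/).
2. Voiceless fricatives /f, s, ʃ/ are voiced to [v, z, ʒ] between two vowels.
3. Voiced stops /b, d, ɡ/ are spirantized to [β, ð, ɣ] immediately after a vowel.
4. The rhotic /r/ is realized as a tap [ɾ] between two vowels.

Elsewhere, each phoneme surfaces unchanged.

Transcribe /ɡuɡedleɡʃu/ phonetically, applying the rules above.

/ɡ/ — word-initial; rule 3 does not apply here → [ɡ].
/u/ — between /ɡ/ and /ɡ/; rule 1 does not apply here → [u].
/ɡ/ (between /u/ and /e/) occurs immediately after a vowel → [ɣ] by rule 3.
/e/ (between /ɡ/ and /d/) is in the target of rule 1 but the environment (before a nasal consonant) is not met → [e].
Rule 3 applies to /d/ (between /e/ and /l/: immediately after a vowel) → [ð].
/e/ — between /l/ and /ɡ/; rule 1 does not apply here → [e].
/ɡ/ (between /e/ and /ʃ/): immediately after a vowel, so rule 3 applies → [ɣ].
/ʃ/ (between /ɡ/ and /u/) fails the environment for rule 2, so it stays [ʃ].
/u/ — word-final; rule 1 does not apply here → [u].

[ɡuɣeðleɣʃu]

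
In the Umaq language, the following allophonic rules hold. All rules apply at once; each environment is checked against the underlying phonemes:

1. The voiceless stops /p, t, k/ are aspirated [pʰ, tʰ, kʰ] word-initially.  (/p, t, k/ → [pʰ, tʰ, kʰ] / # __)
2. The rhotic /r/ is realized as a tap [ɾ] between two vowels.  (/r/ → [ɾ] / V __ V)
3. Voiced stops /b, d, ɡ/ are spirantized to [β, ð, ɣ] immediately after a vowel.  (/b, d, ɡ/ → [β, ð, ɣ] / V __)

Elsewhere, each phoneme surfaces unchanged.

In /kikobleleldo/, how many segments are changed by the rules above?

Segments that undergo a rule: /k/ → [kʰ] (rule 1); /b/ → [β] (rule 3).
All other segments surface unchanged.

2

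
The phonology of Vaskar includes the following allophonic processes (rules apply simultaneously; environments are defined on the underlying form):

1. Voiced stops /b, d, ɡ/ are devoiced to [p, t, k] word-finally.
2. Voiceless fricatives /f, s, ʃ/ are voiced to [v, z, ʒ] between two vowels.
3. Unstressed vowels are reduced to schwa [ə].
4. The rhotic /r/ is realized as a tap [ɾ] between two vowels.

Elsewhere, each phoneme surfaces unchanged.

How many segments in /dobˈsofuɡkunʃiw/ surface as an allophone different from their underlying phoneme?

Segments that undergo a rule: /o/ → [ə] (rule 3); /f/ → [v] (rule 2); /u/ → [ə] (rule 3); /u/ → [ə] (rule 3); /i/ → [ə] (rule 3).
All other segments surface unchanged.

5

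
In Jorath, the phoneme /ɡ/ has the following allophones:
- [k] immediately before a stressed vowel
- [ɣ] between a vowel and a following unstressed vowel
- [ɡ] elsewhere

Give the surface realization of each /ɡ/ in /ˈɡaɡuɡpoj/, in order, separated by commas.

[k], [ɣ], [ɡ]

Occurrence 1 (position 1): immediately before a stressed vowel → [k].
Occurrence 2 (position 3): between a vowel and a following unstressed vowel → [ɣ].
Occurrence 3 (position 5): no conditioning environment matches → elsewhere allophone [ɡ].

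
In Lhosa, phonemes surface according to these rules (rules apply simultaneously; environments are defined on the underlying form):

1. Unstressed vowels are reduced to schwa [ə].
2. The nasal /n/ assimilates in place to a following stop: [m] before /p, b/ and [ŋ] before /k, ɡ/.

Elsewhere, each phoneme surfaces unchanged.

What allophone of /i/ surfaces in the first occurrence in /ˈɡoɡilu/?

[ə]

/i/ (between /ɡ/ and /l/): in an unstressed syllable, so rule 1 applies → [ə].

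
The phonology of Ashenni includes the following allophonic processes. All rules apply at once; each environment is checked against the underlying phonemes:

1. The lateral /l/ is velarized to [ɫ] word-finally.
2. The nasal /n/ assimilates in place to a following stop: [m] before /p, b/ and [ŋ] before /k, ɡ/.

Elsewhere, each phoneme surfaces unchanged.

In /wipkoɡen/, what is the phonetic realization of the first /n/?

/n/ (word-final) is in the target of rule 2 but the environment (before a labial or velar stop) is not met → [n].

[n]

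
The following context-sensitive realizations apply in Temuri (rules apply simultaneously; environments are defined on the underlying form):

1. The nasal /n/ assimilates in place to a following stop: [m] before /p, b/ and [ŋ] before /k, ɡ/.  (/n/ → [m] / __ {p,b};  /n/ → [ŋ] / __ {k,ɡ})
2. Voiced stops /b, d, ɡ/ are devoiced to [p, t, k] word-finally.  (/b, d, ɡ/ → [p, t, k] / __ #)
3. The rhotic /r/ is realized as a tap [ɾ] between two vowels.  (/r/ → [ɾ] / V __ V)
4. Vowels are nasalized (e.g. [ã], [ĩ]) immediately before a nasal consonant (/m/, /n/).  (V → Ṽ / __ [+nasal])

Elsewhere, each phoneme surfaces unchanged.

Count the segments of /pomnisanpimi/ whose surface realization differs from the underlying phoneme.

Segments that undergo a rule: /o/ → [õ] (rule 4); /a/ → [ã] (rule 4); /n/ → [m] (rule 1); /i/ → [ĩ] (rule 4).
All other segments surface unchanged.

4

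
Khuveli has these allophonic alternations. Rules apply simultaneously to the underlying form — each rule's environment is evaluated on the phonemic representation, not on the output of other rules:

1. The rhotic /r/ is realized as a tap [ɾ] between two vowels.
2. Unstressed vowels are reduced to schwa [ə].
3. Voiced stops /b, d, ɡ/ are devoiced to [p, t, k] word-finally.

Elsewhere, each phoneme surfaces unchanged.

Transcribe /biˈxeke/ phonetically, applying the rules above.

[bəˈxekə]

/b/ (word-initial): rule 3 targets it, but not word-finally → unchanged [b].
Rule 2 applies to /i/ (between /b/ and /x/: in an unstressed syllable) → [ə].
/x/ (between /i/ and /e/) is unaffected → [x].
/e/ — between /x/ and /k/; rule 2 does not apply here → [e].
/k/ (between /e/ and /e/) is unaffected → [k].
/e/ meets the environment for rule 2 (in an unstressed syllable) → [ə].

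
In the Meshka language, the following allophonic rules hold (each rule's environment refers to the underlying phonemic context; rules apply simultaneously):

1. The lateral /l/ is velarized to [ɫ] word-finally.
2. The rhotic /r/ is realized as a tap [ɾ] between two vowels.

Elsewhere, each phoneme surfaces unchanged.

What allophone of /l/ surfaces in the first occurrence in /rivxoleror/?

[l]

/l/ (between /o/ and /e/) is in the target of rule 1 but the environment (word-finally) is not met → [l].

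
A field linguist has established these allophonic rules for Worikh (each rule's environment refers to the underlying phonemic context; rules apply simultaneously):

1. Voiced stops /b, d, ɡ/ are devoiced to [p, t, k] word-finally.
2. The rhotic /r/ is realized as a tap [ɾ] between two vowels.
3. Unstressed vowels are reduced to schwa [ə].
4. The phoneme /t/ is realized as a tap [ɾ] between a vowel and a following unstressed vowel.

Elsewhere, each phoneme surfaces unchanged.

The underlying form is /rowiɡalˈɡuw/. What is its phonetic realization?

/r/ (word-initial): rule 2 targets it, but not between two vowels → unchanged [r].
/o/ meets the environment for rule 3 (in an unstressed syllable) → [ə].
/w/ — not in any rule's target class → [w].
Rule 3 applies to /i/ (between /w/ and /ɡ/: in an unstressed syllable) → [ə].
/ɡ/ (between /i/ and /a/) fails the environment for rule 1, so it stays [ɡ].
Rule 3 applies to /a/ (between /ɡ/ and /l/: in an unstressed syllable) → [ə].
/l/ stays [l].
/ɡ/ — between /l/ and /u/; rule 1 does not apply here → [ɡ].
/u/ — between /ɡ/ and /w/; rule 3 does not apply here → [u].
/w/ (word-final) is unaffected → [w].

[rəwəɡəlˈɡuw]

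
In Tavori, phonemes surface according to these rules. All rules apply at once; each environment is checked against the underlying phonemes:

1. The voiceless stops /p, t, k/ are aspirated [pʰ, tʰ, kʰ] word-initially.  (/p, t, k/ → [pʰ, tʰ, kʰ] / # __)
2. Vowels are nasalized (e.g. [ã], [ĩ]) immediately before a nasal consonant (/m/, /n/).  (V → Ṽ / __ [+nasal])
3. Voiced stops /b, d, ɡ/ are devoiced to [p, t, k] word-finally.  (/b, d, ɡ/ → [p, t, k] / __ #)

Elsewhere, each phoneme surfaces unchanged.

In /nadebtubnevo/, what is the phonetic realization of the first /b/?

/b/ (between /e/ and /t/) is in the target of rule 3 but the environment (word-finally) is not met → [b].

[b]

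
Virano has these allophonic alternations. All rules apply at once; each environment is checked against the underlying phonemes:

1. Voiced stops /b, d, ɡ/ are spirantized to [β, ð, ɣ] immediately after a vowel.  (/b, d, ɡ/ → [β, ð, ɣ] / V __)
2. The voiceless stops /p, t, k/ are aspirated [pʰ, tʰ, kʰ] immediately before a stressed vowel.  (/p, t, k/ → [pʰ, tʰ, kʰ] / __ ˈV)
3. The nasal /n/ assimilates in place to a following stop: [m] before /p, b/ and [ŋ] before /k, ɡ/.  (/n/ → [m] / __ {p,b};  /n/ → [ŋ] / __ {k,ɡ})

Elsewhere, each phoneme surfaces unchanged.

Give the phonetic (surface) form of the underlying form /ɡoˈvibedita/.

[ɡoˈviβeðita]

/ɡ/ (word-initial) is in the target of rule 1 but the environment (immediately after a vowel) is not met → [ɡ].
/o/ stays [o].
/v/ (between /o/ and /i/): no rule targets it → [v].
/i/ (between /v/ and /b/): no rule targets it → [i].
/b/ meets the environment for rule 1 (immediately after a vowel) → [β].
/e/ (between /b/ and /d/) is unaffected → [e].
/d/ — between /e/ and /i/, immediately after a vowel — surfaces as [ð] (rule 1).
/i/ (between /d/ and /t/): no rule targets it → [i].
/t/ (between /i/ and /a/): rule 2 targets it, but not immediately before a stressed vowel → unchanged [t].
/a/ (word-final) is unaffected → [a].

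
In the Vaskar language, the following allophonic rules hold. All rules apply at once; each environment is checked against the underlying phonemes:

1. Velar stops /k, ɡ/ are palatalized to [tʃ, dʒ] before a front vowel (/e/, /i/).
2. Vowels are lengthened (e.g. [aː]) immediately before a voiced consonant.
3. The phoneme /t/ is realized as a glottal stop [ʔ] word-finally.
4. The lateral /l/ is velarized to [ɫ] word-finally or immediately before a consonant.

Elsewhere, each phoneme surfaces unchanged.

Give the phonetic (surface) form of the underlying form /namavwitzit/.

[naːmaːvwitziʔ]

/n/ stays [n].
/a/ (between /n/ and /m/): before a voiced consonant, so rule 2 applies → [aː].
/m/ stays [m].
/a/ meets the environment for rule 2 (before a voiced consonant) → [aː].
/v/ stays [v].
/w/ (between /v/ and /i/) is unaffected → [w].
/i/ (between /w/ and /t/) is in the target of rule 2 but the environment (before a voiced consonant) is not met → [i].
/t/ (between /i/ and /z/) is in the target of rule 3 but the environment (word-finally) is not met → [t].
/z/ — not in any rule's target class → [z].
/i/ (between /z/ and /t/) is in the target of rule 2 but the environment (before a voiced consonant) is not met → [i].
/t/ (word-final) occurs word-finally → [ʔ] by rule 3.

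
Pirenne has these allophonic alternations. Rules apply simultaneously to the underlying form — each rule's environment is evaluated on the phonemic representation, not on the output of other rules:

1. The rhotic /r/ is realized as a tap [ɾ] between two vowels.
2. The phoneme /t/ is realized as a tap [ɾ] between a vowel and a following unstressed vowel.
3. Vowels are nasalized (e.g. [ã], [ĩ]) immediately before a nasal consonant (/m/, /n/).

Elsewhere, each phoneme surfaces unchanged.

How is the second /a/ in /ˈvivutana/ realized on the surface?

/a/ (word-final) is in the target of rule 3 but the environment (before a nasal consonant) is not met → [a].

[a]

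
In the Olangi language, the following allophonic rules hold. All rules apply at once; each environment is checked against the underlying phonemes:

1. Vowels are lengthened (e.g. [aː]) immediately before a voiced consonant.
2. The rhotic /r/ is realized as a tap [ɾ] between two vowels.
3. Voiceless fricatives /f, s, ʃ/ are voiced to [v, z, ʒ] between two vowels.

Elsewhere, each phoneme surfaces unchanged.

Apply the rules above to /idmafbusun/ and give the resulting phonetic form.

[iːdmafbuzuːn]

/i/ (word-initial) occurs before a voiced consonant → [iː] by rule 1.
/d/ — not in any rule's target class → [d].
/m/ (between /d/ and /a/): no rule targets it → [m].
/a/ (between /m/ and /f/) is in the target of rule 1 but the environment (before a voiced consonant) is not met → [a].
/f/ (between /a/ and /b/) fails the environment for rule 3, so it stays [f].
/b/ stays [b].
/u/ (between /b/ and /s/): rule 1 targets it, but not before a voiced consonant → unchanged [u].
/s/ (between /u/ and /u/) occurs between two vowels → [z] by rule 3.
/u/ (between /s/ and /n/) occurs before a voiced consonant → [uː] by rule 1.
/n/ — not in any rule's target class → [n].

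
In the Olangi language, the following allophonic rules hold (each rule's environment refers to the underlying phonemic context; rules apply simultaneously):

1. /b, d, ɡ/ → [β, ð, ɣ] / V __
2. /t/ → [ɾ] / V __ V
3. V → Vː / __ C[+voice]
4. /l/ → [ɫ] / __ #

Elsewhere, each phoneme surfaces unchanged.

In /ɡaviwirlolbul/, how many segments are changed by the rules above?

6

Segments that undergo a rule: /a/ → [aː] (rule 3); /i/ → [iː] (rule 3); /i/ → [iː] (rule 3); /o/ → [oː] (rule 3); /u/ → [uː] (rule 3); /l/ → [ɫ] (rule 4).
All other segments surface unchanged.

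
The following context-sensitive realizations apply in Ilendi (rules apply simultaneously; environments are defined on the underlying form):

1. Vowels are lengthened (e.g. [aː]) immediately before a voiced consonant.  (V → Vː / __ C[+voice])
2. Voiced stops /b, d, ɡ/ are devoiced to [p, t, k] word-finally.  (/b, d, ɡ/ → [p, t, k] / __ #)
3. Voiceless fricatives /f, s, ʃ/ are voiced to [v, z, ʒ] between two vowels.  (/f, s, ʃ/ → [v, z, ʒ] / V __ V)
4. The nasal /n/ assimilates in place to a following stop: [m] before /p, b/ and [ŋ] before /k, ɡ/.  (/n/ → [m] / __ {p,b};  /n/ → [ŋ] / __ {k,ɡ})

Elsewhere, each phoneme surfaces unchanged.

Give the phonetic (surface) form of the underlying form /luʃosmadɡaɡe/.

[luʒosmaːdɡaːɡe]

/u/ (between /l/ and /ʃ/): rule 1 targets it, but not before a voiced consonant → unchanged [u].
Rule 3 applies to /ʃ/ (between /u/ and /o/: between two vowels) → [ʒ].
/o/ — between /ʃ/ and /s/; rule 1 does not apply here → [o].
/s/ (between /o/ and /m/) is in the target of rule 3 but the environment (between two vowels) is not met → [s].
/a/ meets the environment for rule 1 (before a voiced consonant) → [aː].
/d/ (between /a/ and /ɡ/): rule 2 targets it, but not word-finally → unchanged [d].
/ɡ/ (between /d/ and /a/): rule 2 targets it, but not word-finally → unchanged [ɡ].
/a/ (between /ɡ/ and /ɡ/) occurs before a voiced consonant → [aː] by rule 1.
/ɡ/ (between /a/ and /e/): rule 2 targets it, but not word-finally → unchanged [ɡ].
/e/ (word-final) fails the environment for rule 1, so it stays [e].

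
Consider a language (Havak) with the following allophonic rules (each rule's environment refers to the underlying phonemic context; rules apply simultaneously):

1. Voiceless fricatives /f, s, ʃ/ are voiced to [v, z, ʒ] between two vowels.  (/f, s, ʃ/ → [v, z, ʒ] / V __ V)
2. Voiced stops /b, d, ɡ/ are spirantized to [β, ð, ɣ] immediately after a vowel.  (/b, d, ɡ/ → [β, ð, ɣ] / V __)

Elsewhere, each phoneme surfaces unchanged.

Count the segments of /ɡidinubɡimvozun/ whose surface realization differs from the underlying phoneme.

2

Segments that undergo a rule: /d/ → [ð] (rule 2); /b/ → [β] (rule 2).
All other segments surface unchanged.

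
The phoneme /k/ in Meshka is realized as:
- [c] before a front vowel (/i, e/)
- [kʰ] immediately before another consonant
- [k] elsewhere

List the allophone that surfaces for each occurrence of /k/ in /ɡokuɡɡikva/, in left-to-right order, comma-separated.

Occurrence 1 (position 3): no conditioning environment matches → elsewhere allophone [k].
Occurrence 2 (position 8): immediately before another consonant → [kʰ].

[k], [kʰ]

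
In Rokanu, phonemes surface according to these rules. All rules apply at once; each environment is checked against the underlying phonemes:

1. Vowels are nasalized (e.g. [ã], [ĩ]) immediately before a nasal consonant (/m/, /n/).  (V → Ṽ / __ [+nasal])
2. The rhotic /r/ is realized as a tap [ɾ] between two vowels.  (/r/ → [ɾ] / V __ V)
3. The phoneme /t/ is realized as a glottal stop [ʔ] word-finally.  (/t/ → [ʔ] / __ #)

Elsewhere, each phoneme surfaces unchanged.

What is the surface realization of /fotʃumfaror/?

[fotʃũmfaɾor]

/f/ — not in any rule's target class → [f].
/o/ (between /f/ and /t/): rule 1 targets it, but not before a nasal consonant → unchanged [o].
/t/ (between /o/ and /ʃ/): rule 3 targets it, but not word-finally → unchanged [t].
/ʃ/ (between /t/ and /u/): no rule targets it → [ʃ].
/u/ meets the environment for rule 1 (before a nasal consonant) → [ũ].
/m/ stays [m].
/f/ — not in any rule's target class → [f].
/a/ (between /f/ and /r/): rule 1 targets it, but not before a nasal consonant → unchanged [a].
/r/ (between /a/ and /o/) occurs between two vowels → [ɾ] by rule 2.
/o/ (between /r/ and /r/) is in the target of rule 1 but the environment (before a nasal consonant) is not met → [o].
/r/ (word-final) is in the target of rule 2 but the environment (between two vowels) is not met → [r].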